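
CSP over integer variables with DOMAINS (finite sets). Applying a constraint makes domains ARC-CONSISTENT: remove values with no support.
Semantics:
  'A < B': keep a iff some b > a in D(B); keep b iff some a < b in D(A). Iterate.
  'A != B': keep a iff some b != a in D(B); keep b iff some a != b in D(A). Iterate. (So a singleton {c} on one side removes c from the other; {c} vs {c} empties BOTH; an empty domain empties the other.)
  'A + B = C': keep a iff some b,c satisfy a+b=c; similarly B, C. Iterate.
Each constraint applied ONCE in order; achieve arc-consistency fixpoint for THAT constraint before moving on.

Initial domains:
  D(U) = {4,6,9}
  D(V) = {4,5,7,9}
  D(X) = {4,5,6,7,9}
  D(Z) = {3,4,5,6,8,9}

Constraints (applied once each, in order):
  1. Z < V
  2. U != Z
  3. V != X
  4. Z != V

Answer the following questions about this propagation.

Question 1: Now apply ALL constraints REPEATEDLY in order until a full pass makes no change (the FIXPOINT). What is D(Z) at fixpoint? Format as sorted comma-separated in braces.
pass 0 (initial): D(Z)={3,4,5,6,8,9}
pass 1: Z {3,4,5,6,8,9}->{3,4,5,6,8}
pass 2: no change
Fixpoint after 2 passes: D(Z) = {3,4,5,6,8}

Answer: {3,4,5,6,8}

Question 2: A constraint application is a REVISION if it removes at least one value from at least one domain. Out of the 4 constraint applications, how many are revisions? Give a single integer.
Answer: 1

Derivation:
Constraint 1 (Z < V) on D(Z)={3,4,5,6,8,9} D(V)={4,5,7,9}: Z {3,4,5,6,8,9}->{3,4,5,6,8} => REVISION
Constraint 2 (U != Z) on D(U)={4,6,9} D(Z)={3,4,5,6,8}: no change => not a revision
Constraint 3 (V != X) on D(V)={4,5,7,9} D(X)={4,5,6,7,9}: no change => not a revision
Constraint 4 (Z != V) on D(Z)={3,4,5,6,8} D(V)={4,5,7,9}: no change => not a revision
Total revisions = 1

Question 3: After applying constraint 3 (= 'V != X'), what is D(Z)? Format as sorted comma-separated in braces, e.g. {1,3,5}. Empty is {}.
Constraint 1 (Z < V) on D(Z)={3,4,5,6,8,9} D(V)={4,5,7,9}: Z {3,4,5,6,8,9}->{3,4,5,6,8}
Constraint 2 (U != Z) on D(U)={4,6,9} D(Z)={3,4,5,6,8}: no change
Constraint 3 (V != X) on D(V)={4,5,7,9} D(X)={4,5,6,7,9}: no change
So after constraint 3: D(Z) = {3,4,5,6,8}

Answer: {3,4,5,6,8}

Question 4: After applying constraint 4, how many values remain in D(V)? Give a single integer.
Answer: 4

Derivation:
Constraint 1 (Z < V) on D(Z)={3,4,5,6,8,9} D(V)={4,5,7,9}: Z {3,4,5,6,8,9}->{3,4,5,6,8}
Constraint 2 (U != Z) on D(U)={4,6,9} D(Z)={3,4,5,6,8}: no change
Constraint 3 (V != X) on D(V)={4,5,7,9} D(X)={4,5,6,7,9}: no change
Constraint 4 (Z != V) on D(Z)={3,4,5,6,8} D(V)={4,5,7,9}: no change
So after constraint 4: D(V)={4,5,7,9}, size = 4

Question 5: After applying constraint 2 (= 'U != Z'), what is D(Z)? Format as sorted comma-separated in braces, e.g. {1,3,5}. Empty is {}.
Answer: {3,4,5,6,8}

Derivation:
Constraint 1 (Z < V) on D(Z)={3,4,5,6,8,9} D(V)={4,5,7,9}: Z {3,4,5,6,8,9}->{3,4,5,6,8}
Constraint 2 (U != Z) on D(U)={4,6,9} D(Z)={3,4,5,6,8}: no change
So after constraint 2: D(Z) = {3,4,5,6,8}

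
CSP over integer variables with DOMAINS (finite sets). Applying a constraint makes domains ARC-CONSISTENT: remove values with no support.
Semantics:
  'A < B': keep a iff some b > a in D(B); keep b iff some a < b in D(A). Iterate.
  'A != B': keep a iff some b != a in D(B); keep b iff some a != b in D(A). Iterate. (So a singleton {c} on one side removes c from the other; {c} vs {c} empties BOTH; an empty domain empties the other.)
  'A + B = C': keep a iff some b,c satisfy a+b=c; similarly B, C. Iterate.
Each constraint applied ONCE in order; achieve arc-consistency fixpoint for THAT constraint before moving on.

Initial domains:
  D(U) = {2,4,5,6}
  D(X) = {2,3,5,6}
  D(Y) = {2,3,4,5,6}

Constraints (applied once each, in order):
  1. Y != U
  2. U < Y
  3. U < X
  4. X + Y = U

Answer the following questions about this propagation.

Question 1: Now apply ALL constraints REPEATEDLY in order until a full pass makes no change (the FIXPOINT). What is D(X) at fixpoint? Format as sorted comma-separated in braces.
Answer: {}

Derivation:
pass 0 (initial): D(X)={2,3,5,6}
pass 1: U {2,4,5,6}->{}; X {2,3,5,6}->{}; Y {2,3,4,5,6}->{}
pass 2: no change
Fixpoint after 2 passes: D(X) = {}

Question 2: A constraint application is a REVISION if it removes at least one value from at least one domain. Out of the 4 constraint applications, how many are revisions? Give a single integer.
Answer: 3

Derivation:
Constraint 1 (Y != U) on D(Y)={2,3,4,5,6} D(U)={2,4,5,6}: no change => not a revision
Constraint 2 (U < Y) on D(U)={2,4,5,6} D(Y)={2,3,4,5,6}: U {2,4,5,6}->{2,4,5}; Y {2,3,4,5,6}->{3,4,5,6} => REVISION
Constraint 3 (U < X) on D(U)={2,4,5} D(X)={2,3,5,6}: X {2,3,5,6}->{3,5,6} => REVISION
Constraint 4 (X + Y = U) on D(X)={3,5,6} D(Y)={3,4,5,6} D(U)={2,4,5}: X {3,5,6}->{}; Y {3,4,5,6}->{}; U {2,4,5}->{} => REVISION
Total revisions = 3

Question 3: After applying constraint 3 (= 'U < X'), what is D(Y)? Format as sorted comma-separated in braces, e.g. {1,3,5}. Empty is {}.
Answer: {3,4,5,6}

Derivation:
Constraint 1 (Y != U) on D(Y)={2,3,4,5,6} D(U)={2,4,5,6}: no change
Constraint 2 (U < Y) on D(U)={2,4,5,6} D(Y)={2,3,4,5,6}: U {2,4,5,6}->{2,4,5}; Y {2,3,4,5,6}->{3,4,5,6}
Constraint 3 (U < X) on D(U)={2,4,5} D(X)={2,3,5,6}: X {2,3,5,6}->{3,5,6}
So after constraint 3: D(Y) = {3,4,5,6}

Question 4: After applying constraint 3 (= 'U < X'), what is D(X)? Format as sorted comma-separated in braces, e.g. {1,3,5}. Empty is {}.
Answer: {3,5,6}

Derivation:
Constraint 1 (Y != U) on D(Y)={2,3,4,5,6} D(U)={2,4,5,6}: no change
Constraint 2 (U < Y) on D(U)={2,4,5,6} D(Y)={2,3,4,5,6}: U {2,4,5,6}->{2,4,5}; Y {2,3,4,5,6}->{3,4,5,6}
Constraint 3 (U < X) on D(U)={2,4,5} D(X)={2,3,5,6}: X {2,3,5,6}->{3,5,6}
So after constraint 3: D(X) = {3,5,6}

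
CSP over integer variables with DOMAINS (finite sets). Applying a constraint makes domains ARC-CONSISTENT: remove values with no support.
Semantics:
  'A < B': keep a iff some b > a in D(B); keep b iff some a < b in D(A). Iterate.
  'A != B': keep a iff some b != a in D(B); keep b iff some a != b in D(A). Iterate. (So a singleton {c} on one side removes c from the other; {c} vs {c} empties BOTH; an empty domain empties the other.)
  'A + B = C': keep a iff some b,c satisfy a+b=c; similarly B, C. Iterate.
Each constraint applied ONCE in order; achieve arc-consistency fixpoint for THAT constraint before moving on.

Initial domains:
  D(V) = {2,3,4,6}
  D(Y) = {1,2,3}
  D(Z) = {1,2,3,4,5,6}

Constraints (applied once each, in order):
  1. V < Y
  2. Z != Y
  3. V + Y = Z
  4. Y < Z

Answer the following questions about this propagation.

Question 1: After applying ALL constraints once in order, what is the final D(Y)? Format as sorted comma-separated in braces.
Answer: {3}

Derivation:
Constraint 1 (V < Y) on D(V)={2,3,4,6} D(Y)={1,2,3}: V {2,3,4,6}->{2}; Y {1,2,3}->{3}
Constraint 2 (Z != Y) on D(Z)={1,2,3,4,5,6} D(Y)={3}: Z {1,2,3,4,5,6}->{1,2,4,5,6}
Constraint 3 (V + Y = Z) on D(V)={2} D(Y)={3} D(Z)={1,2,4,5,6}: Z {1,2,4,5,6}->{5}
Constraint 4 (Y < Z) on D(Y)={3} D(Z)={5}: no change
So after all 4 constraints: D(Y) = {3}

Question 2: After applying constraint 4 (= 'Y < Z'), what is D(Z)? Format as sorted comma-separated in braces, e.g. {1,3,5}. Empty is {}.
Answer: {5}

Derivation:
Constraint 1 (V < Y) on D(V)={2,3,4,6} D(Y)={1,2,3}: V {2,3,4,6}->{2}; Y {1,2,3}->{3}
Constraint 2 (Z != Y) on D(Z)={1,2,3,4,5,6} D(Y)={3}: Z {1,2,3,4,5,6}->{1,2,4,5,6}
Constraint 3 (V + Y = Z) on D(V)={2} D(Y)={3} D(Z)={1,2,4,5,6}: Z {1,2,4,5,6}->{5}
Constraint 4 (Y < Z) on D(Y)={3} D(Z)={5}: no change
So after constraint 4: D(Z) = {5}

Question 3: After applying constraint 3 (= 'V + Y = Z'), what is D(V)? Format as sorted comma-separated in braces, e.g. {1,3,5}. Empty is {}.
Constraint 1 (V < Y) on D(V)={2,3,4,6} D(Y)={1,2,3}: V {2,3,4,6}->{2}; Y {1,2,3}->{3}
Constraint 2 (Z != Y) on D(Z)={1,2,3,4,5,6} D(Y)={3}: Z {1,2,3,4,5,6}->{1,2,4,5,6}
Constraint 3 (V + Y = Z) on D(V)={2} D(Y)={3} D(Z)={1,2,4,5,6}: Z {1,2,4,5,6}->{5}
So after constraint 3: D(V) = {2}

Answer: {2}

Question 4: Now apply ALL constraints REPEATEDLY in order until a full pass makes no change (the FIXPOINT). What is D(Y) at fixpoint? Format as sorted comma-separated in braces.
pass 0 (initial): D(Y)={1,2,3}
pass 1: V {2,3,4,6}->{2}; Y {1,2,3}->{3}; Z {1,2,3,4,5,6}->{5}
pass 2: no change
Fixpoint after 2 passes: D(Y) = {3}

Answer: {3}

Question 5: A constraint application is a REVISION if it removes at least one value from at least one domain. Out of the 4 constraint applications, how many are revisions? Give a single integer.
Answer: 3

Derivation:
Constraint 1 (V < Y) on D(V)={2,3,4,6} D(Y)={1,2,3}: V {2,3,4,6}->{2}; Y {1,2,3}->{3} => REVISION
Constraint 2 (Z != Y) on D(Z)={1,2,3,4,5,6} D(Y)={3}: Z {1,2,3,4,5,6}->{1,2,4,5,6} => REVISION
Constraint 3 (V + Y = Z) on D(V)={2} D(Y)={3} D(Z)={1,2,4,5,6}: Z {1,2,4,5,6}->{5} => REVISION
Constraint 4 (Y < Z) on D(Y)={3} D(Z)={5}: no change => not a revision
Total revisions = 3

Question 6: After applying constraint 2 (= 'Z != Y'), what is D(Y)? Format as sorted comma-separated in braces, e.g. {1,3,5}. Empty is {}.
Constraint 1 (V < Y) on D(V)={2,3,4,6} D(Y)={1,2,3}: V {2,3,4,6}->{2}; Y {1,2,3}->{3}
Constraint 2 (Z != Y) on D(Z)={1,2,3,4,5,6} D(Y)={3}: Z {1,2,3,4,5,6}->{1,2,4,5,6}
So after constraint 2: D(Y) = {3}

Answer: {3}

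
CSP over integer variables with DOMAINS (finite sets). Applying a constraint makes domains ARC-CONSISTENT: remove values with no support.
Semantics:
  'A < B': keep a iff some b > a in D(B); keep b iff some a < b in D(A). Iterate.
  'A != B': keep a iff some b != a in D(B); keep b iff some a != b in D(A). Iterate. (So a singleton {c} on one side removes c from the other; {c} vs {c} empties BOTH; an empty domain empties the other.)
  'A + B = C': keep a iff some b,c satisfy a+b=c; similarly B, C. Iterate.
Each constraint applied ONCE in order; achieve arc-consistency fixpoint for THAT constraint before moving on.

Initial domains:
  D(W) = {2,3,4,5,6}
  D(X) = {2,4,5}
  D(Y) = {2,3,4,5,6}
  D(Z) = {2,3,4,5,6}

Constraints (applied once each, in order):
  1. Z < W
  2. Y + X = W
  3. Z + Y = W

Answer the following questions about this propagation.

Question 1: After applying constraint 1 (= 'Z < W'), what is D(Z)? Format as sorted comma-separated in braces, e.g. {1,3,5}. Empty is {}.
Constraint 1 (Z < W) on D(Z)={2,3,4,5,6} D(W)={2,3,4,5,6}: Z {2,3,4,5,6}->{2,3,4,5}; W {2,3,4,5,6}->{3,4,5,6}
So after constraint 1: D(Z) = {2,3,4,5}

Answer: {2,3,4,5}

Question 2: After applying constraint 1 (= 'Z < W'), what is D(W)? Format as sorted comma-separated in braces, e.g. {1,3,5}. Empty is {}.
Constraint 1 (Z < W) on D(Z)={2,3,4,5,6} D(W)={2,3,4,5,6}: Z {2,3,4,5,6}->{2,3,4,5}; W {2,3,4,5,6}->{3,4,5,6}
So after constraint 1: D(W) = {3,4,5,6}

Answer: {3,4,5,6}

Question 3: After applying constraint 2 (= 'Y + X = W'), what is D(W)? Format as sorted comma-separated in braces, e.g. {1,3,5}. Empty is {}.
Constraint 1 (Z < W) on D(Z)={2,3,4,5,6} D(W)={2,3,4,5,6}: Z {2,3,4,5,6}->{2,3,4,5}; W {2,3,4,5,6}->{3,4,5,6}
Constraint 2 (Y + X = W) on D(Y)={2,3,4,5,6} D(X)={2,4,5} D(W)={3,4,5,6}: Y {2,3,4,5,6}->{2,3,4}; X {2,4,5}->{2,4}; W {3,4,5,6}->{4,5,6}
So after constraint 2: D(W) = {4,5,6}

Answer: {4,5,6}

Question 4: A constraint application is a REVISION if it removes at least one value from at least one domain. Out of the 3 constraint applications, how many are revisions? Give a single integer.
Constraint 1 (Z < W) on D(Z)={2,3,4,5,6} D(W)={2,3,4,5,6}: Z {2,3,4,5,6}->{2,3,4,5}; W {2,3,4,5,6}->{3,4,5,6} => REVISION
Constraint 2 (Y + X = W) on D(Y)={2,3,4,5,6} D(X)={2,4,5} D(W)={3,4,5,6}: Y {2,3,4,5,6}->{2,3,4}; X {2,4,5}->{2,4}; W {3,4,5,6}->{4,5,6} => REVISION
Constraint 3 (Z + Y = W) on D(Z)={2,3,4,5} D(Y)={2,3,4} D(W)={4,5,6}: Z {2,3,4,5}->{2,3,4} => REVISION
Total revisions = 3

Answer: 3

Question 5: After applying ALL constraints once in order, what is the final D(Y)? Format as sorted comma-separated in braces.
Constraint 1 (Z < W) on D(Z)={2,3,4,5,6} D(W)={2,3,4,5,6}: Z {2,3,4,5,6}->{2,3,4,5}; W {2,3,4,5,6}->{3,4,5,6}
Constraint 2 (Y + X = W) on D(Y)={2,3,4,5,6} D(X)={2,4,5} D(W)={3,4,5,6}: Y {2,3,4,5,6}->{2,3,4}; X {2,4,5}->{2,4}; W {3,4,5,6}->{4,5,6}
Constraint 3 (Z + Y = W) on D(Z)={2,3,4,5} D(Y)={2,3,4} D(W)={4,5,6}: Z {2,3,4,5}->{2,3,4}
So after all 3 constraints: D(Y) = {2,3,4}

Answer: {2,3,4}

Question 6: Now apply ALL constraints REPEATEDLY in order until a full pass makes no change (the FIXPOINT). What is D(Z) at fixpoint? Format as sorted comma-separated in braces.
pass 0 (initial): D(Z)={2,3,4,5,6}
pass 1: W {2,3,4,5,6}->{4,5,6}; X {2,4,5}->{2,4}; Y {2,3,4,5,6}->{2,3,4}; Z {2,3,4,5,6}->{2,3,4}
pass 2: no change
Fixpoint after 2 passes: D(Z) = {2,3,4}

Answer: {2,3,4}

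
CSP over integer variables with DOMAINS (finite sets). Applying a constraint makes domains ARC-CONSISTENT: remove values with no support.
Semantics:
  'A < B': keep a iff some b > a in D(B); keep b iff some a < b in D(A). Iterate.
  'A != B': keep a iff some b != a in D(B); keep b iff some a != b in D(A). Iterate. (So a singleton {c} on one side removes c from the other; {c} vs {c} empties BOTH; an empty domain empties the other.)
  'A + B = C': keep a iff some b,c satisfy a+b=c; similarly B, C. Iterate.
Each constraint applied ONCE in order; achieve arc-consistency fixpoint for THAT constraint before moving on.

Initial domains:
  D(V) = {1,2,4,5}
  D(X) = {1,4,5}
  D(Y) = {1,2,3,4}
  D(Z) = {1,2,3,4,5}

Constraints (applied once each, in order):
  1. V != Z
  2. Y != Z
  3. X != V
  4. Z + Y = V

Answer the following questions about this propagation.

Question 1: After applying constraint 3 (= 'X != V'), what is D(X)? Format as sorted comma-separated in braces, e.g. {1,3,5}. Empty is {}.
Constraint 1 (V != Z) on D(V)={1,2,4,5} D(Z)={1,2,3,4,5}: no change
Constraint 2 (Y != Z) on D(Y)={1,2,3,4} D(Z)={1,2,3,4,5}: no change
Constraint 3 (X != V) on D(X)={1,4,5} D(V)={1,2,4,5}: no change
So after constraint 3: D(X) = {1,4,5}

Answer: {1,4,5}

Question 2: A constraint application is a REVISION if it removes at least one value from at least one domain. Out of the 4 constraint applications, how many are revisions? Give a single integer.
Constraint 1 (V != Z) on D(V)={1,2,4,5} D(Z)={1,2,3,4,5}: no change => not a revision
Constraint 2 (Y != Z) on D(Y)={1,2,3,4} D(Z)={1,2,3,4,5}: no change => not a revision
Constraint 3 (X != V) on D(X)={1,4,5} D(V)={1,2,4,5}: no change => not a revision
Constraint 4 (Z + Y = V) on D(Z)={1,2,3,4,5} D(Y)={1,2,3,4} D(V)={1,2,4,5}: Z {1,2,3,4,5}->{1,2,3,4}; V {1,2,4,5}->{2,4,5} => REVISION
Total revisions = 1

Answer: 1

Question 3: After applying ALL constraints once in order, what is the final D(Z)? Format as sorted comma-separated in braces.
Answer: {1,2,3,4}

Derivation:
Constraint 1 (V != Z) on D(V)={1,2,4,5} D(Z)={1,2,3,4,5}: no change
Constraint 2 (Y != Z) on D(Y)={1,2,3,4} D(Z)={1,2,3,4,5}: no change
Constraint 3 (X != V) on D(X)={1,4,5} D(V)={1,2,4,5}: no change
Constraint 4 (Z + Y = V) on D(Z)={1,2,3,4,5} D(Y)={1,2,3,4} D(V)={1,2,4,5}: Z {1,2,3,4,5}->{1,2,3,4}; V {1,2,4,5}->{2,4,5}
So after all 4 constraints: D(Z) = {1,2,3,4}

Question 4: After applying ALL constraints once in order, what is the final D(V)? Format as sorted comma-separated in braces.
Constraint 1 (V != Z) on D(V)={1,2,4,5} D(Z)={1,2,3,4,5}: no change
Constraint 2 (Y != Z) on D(Y)={1,2,3,4} D(Z)={1,2,3,4,5}: no change
Constraint 3 (X != V) on D(X)={1,4,5} D(V)={1,2,4,5}: no change
Constraint 4 (Z + Y = V) on D(Z)={1,2,3,4,5} D(Y)={1,2,3,4} D(V)={1,2,4,5}: Z {1,2,3,4,5}->{1,2,3,4}; V {1,2,4,5}->{2,4,5}
So after all 4 constraints: D(V) = {2,4,5}

Answer: {2,4,5}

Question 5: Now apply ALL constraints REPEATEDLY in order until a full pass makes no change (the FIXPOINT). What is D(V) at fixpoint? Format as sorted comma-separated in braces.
Answer: {2,4,5}

Derivation:
pass 0 (initial): D(V)={1,2,4,5}
pass 1: V {1,2,4,5}->{2,4,5}; Z {1,2,3,4,5}->{1,2,3,4}
pass 2: no change
Fixpoint after 2 passes: D(V) = {2,4,5}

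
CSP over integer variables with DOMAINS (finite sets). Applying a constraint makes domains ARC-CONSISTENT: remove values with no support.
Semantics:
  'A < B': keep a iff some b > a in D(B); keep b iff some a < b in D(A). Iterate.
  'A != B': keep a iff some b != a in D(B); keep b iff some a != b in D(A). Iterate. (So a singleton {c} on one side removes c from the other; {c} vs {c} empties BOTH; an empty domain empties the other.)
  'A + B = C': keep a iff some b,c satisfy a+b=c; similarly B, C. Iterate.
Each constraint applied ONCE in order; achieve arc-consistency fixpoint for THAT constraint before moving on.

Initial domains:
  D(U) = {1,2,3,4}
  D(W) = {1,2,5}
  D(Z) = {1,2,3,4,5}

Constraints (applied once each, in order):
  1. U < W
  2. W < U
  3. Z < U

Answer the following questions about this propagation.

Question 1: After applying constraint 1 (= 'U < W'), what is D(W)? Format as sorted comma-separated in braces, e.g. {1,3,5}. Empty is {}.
Constraint 1 (U < W) on D(U)={1,2,3,4} D(W)={1,2,5}: W {1,2,5}->{2,5}
So after constraint 1: D(W) = {2,5}

Answer: {2,5}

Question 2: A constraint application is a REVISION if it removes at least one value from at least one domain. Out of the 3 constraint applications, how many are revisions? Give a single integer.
Answer: 3

Derivation:
Constraint 1 (U < W) on D(U)={1,2,3,4} D(W)={1,2,5}: W {1,2,5}->{2,5} => REVISION
Constraint 2 (W < U) on D(W)={2,5} D(U)={1,2,3,4}: W {2,5}->{2}; U {1,2,3,4}->{3,4} => REVISION
Constraint 3 (Z < U) on D(Z)={1,2,3,4,5} D(U)={3,4}: Z {1,2,3,4,5}->{1,2,3} => REVISION
Total revisions = 3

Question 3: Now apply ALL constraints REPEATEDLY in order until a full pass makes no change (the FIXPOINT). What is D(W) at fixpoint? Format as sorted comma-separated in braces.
Answer: {}

Derivation:
pass 0 (initial): D(W)={1,2,5}
pass 1: U {1,2,3,4}->{3,4}; W {1,2,5}->{2}; Z {1,2,3,4,5}->{1,2,3}
pass 2: U {3,4}->{}; W {2}->{}; Z {1,2,3}->{}
pass 3: no change
Fixpoint after 3 passes: D(W) = {}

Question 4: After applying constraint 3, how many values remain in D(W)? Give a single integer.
Constraint 1 (U < W) on D(U)={1,2,3,4} D(W)={1,2,5}: W {1,2,5}->{2,5}
Constraint 2 (W < U) on D(W)={2,5} D(U)={1,2,3,4}: W {2,5}->{2}; U {1,2,3,4}->{3,4}
Constraint 3 (Z < U) on D(Z)={1,2,3,4,5} D(U)={3,4}: Z {1,2,3,4,5}->{1,2,3}
So after constraint 3: D(W)={2}, size = 1

Answer: 1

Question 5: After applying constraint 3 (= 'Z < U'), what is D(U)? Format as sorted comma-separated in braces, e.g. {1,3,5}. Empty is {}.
Answer: {3,4}

Derivation:
Constraint 1 (U < W) on D(U)={1,2,3,4} D(W)={1,2,5}: W {1,2,5}->{2,5}
Constraint 2 (W < U) on D(W)={2,5} D(U)={1,2,3,4}: W {2,5}->{2}; U {1,2,3,4}->{3,4}
Constraint 3 (Z < U) on D(Z)={1,2,3,4,5} D(U)={3,4}: Z {1,2,3,4,5}->{1,2,3}
So after constraint 3: D(U) = {3,4}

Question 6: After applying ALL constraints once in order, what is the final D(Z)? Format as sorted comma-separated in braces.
Constraint 1 (U < W) on D(U)={1,2,3,4} D(W)={1,2,5}: W {1,2,5}->{2,5}
Constraint 2 (W < U) on D(W)={2,5} D(U)={1,2,3,4}: W {2,5}->{2}; U {1,2,3,4}->{3,4}
Constraint 3 (Z < U) on D(Z)={1,2,3,4,5} D(U)={3,4}: Z {1,2,3,4,5}->{1,2,3}
So after all 3 constraints: D(Z) = {1,2,3}

Answer: {1,2,3}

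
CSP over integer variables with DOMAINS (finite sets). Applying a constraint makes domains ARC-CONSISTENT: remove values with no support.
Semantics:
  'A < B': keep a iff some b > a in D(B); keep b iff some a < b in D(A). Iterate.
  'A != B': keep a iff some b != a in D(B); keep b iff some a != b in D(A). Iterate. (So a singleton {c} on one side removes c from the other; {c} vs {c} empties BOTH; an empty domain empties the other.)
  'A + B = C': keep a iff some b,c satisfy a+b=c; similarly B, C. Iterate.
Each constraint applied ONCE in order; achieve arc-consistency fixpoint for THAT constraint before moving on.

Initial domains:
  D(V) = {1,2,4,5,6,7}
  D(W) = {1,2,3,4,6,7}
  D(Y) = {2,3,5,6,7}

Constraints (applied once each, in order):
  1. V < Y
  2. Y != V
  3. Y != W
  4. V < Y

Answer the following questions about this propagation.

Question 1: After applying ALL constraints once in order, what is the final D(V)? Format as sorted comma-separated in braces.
Answer: {1,2,4,5,6}

Derivation:
Constraint 1 (V < Y) on D(V)={1,2,4,5,6,7} D(Y)={2,3,5,6,7}: V {1,2,4,5,6,7}->{1,2,4,5,6}
Constraint 2 (Y != V) on D(Y)={2,3,5,6,7} D(V)={1,2,4,5,6}: no change
Constraint 3 (Y != W) on D(Y)={2,3,5,6,7} D(W)={1,2,3,4,6,7}: no change
Constraint 4 (V < Y) on D(V)={1,2,4,5,6} D(Y)={2,3,5,6,7}: no change
So after all 4 constraints: D(V) = {1,2,4,5,6}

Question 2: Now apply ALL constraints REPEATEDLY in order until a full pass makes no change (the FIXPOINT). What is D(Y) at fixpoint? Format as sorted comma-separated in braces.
pass 0 (initial): D(Y)={2,3,5,6,7}
pass 1: V {1,2,4,5,6,7}->{1,2,4,5,6}
pass 2: no change
Fixpoint after 2 passes: D(Y) = {2,3,5,6,7}

Answer: {2,3,5,6,7}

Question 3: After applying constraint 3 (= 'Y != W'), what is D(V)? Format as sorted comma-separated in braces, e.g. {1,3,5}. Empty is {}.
Constraint 1 (V < Y) on D(V)={1,2,4,5,6,7} D(Y)={2,3,5,6,7}: V {1,2,4,5,6,7}->{1,2,4,5,6}
Constraint 2 (Y != V) on D(Y)={2,3,5,6,7} D(V)={1,2,4,5,6}: no change
Constraint 3 (Y != W) on D(Y)={2,3,5,6,7} D(W)={1,2,3,4,6,7}: no change
So after constraint 3: D(V) = {1,2,4,5,6}

Answer: {1,2,4,5,6}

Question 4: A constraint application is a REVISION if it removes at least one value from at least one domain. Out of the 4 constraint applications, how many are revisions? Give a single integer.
Answer: 1

Derivation:
Constraint 1 (V < Y) on D(V)={1,2,4,5,6,7} D(Y)={2,3,5,6,7}: V {1,2,4,5,6,7}->{1,2,4,5,6} => REVISION
Constraint 2 (Y != V) on D(Y)={2,3,5,6,7} D(V)={1,2,4,5,6}: no change => not a revision
Constraint 3 (Y != W) on D(Y)={2,3,5,6,7} D(W)={1,2,3,4,6,7}: no change => not a revision
Constraint 4 (V < Y) on D(V)={1,2,4,5,6} D(Y)={2,3,5,6,7}: no change => not a revision
Total revisions = 1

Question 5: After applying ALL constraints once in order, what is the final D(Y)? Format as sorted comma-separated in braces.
Answer: {2,3,5,6,7}

Derivation:
Constraint 1 (V < Y) on D(V)={1,2,4,5,6,7} D(Y)={2,3,5,6,7}: V {1,2,4,5,6,7}->{1,2,4,5,6}
Constraint 2 (Y != V) on D(Y)={2,3,5,6,7} D(V)={1,2,4,5,6}: no change
Constraint 3 (Y != W) on D(Y)={2,3,5,6,7} D(W)={1,2,3,4,6,7}: no change
Constraint 4 (V < Y) on D(V)={1,2,4,5,6} D(Y)={2,3,5,6,7}: no change
So after all 4 constraints: D(Y) = {2,3,5,6,7}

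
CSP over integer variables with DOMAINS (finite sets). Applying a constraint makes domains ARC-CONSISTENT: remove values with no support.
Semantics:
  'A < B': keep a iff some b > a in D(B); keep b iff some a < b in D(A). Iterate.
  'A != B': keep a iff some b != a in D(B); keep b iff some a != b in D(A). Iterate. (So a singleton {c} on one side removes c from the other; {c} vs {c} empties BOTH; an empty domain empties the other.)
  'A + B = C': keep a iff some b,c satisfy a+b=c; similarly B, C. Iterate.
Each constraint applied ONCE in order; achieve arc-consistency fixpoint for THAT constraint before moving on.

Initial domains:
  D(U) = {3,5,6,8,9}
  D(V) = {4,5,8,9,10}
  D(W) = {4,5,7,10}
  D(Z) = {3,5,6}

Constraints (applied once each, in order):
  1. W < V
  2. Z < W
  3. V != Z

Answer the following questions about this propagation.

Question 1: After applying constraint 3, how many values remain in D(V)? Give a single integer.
Constraint 1 (W < V) on D(W)={4,5,7,10} D(V)={4,5,8,9,10}: W {4,5,7,10}->{4,5,7}; V {4,5,8,9,10}->{5,8,9,10}
Constraint 2 (Z < W) on D(Z)={3,5,6} D(W)={4,5,7}: no change
Constraint 3 (V != Z) on D(V)={5,8,9,10} D(Z)={3,5,6}: no change
So after constraint 3: D(V)={5,8,9,10}, size = 4

Answer: 4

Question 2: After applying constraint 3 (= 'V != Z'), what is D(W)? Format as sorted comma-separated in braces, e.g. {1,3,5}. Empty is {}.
Answer: {4,5,7}

Derivation:
Constraint 1 (W < V) on D(W)={4,5,7,10} D(V)={4,5,8,9,10}: W {4,5,7,10}->{4,5,7}; V {4,5,8,9,10}->{5,8,9,10}
Constraint 2 (Z < W) on D(Z)={3,5,6} D(W)={4,5,7}: no change
Constraint 3 (V != Z) on D(V)={5,8,9,10} D(Z)={3,5,6}: no change
So after constraint 3: D(W) = {4,5,7}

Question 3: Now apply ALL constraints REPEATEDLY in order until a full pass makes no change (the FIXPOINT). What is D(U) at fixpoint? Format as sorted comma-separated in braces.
pass 0 (initial): D(U)={3,5,6,8,9}
pass 1: V {4,5,8,9,10}->{5,8,9,10}; W {4,5,7,10}->{4,5,7}
pass 2: no change
Fixpoint after 2 passes: D(U) = {3,5,6,8,9}

Answer: {3,5,6,8,9}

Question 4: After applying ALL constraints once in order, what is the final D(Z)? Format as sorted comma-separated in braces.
Answer: {3,5,6}

Derivation:
Constraint 1 (W < V) on D(W)={4,5,7,10} D(V)={4,5,8,9,10}: W {4,5,7,10}->{4,5,7}; V {4,5,8,9,10}->{5,8,9,10}
Constraint 2 (Z < W) on D(Z)={3,5,6} D(W)={4,5,7}: no change
Constraint 3 (V != Z) on D(V)={5,8,9,10} D(Z)={3,5,6}: no change
So after all 3 constraints: D(Z) = {3,5,6}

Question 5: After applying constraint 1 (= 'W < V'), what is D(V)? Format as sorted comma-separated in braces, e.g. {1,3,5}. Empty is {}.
Constraint 1 (W < V) on D(W)={4,5,7,10} D(V)={4,5,8,9,10}: W {4,5,7,10}->{4,5,7}; V {4,5,8,9,10}->{5,8,9,10}
So after constraint 1: D(V) = {5,8,9,10}

Answer: {5,8,9,10}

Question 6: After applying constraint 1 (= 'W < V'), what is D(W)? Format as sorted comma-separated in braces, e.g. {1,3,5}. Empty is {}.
Constraint 1 (W < V) on D(W)={4,5,7,10} D(V)={4,5,8,9,10}: W {4,5,7,10}->{4,5,7}; V {4,5,8,9,10}->{5,8,9,10}
So after constraint 1: D(W) = {4,5,7}

Answer: {4,5,7}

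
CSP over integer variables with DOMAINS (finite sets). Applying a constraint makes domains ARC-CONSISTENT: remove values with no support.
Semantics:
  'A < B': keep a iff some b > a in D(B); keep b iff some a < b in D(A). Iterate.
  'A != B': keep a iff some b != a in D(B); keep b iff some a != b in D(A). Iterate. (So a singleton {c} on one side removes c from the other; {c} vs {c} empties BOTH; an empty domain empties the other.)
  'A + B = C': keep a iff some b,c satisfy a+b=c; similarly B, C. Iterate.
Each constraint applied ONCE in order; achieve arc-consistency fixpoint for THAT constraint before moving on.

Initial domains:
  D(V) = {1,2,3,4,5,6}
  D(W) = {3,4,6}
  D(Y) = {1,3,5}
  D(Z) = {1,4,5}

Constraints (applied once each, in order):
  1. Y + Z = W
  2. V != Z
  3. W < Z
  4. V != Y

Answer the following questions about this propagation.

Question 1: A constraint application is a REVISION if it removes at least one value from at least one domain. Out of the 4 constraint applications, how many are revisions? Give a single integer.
Constraint 1 (Y + Z = W) on D(Y)={1,3,5} D(Z)={1,4,5} D(W)={3,4,6}: Z {1,4,5}->{1,5}; W {3,4,6}->{4,6} => REVISION
Constraint 2 (V != Z) on D(V)={1,2,3,4,5,6} D(Z)={1,5}: no change => not a revision
Constraint 3 (W < Z) on D(W)={4,6} D(Z)={1,5}: W {4,6}->{4}; Z {1,5}->{5} => REVISION
Constraint 4 (V != Y) on D(V)={1,2,3,4,5,6} D(Y)={1,3,5}: no change => not a revision
Total revisions = 2

Answer: 2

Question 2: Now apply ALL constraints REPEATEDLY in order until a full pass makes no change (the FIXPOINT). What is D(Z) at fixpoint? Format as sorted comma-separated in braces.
Answer: {}

Derivation:
pass 0 (initial): D(Z)={1,4,5}
pass 1: W {3,4,6}->{4}; Z {1,4,5}->{5}
pass 2: V {1,2,3,4,5,6}->{}; W {4}->{}; Y {1,3,5}->{}; Z {5}->{}
pass 3: no change
Fixpoint after 3 passes: D(Z) = {}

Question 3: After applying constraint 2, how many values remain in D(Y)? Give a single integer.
Constraint 1 (Y + Z = W) on D(Y)={1,3,5} D(Z)={1,4,5} D(W)={3,4,6}: Z {1,4,5}->{1,5}; W {3,4,6}->{4,6}
Constraint 2 (V != Z) on D(V)={1,2,3,4,5,6} D(Z)={1,5}: no change
So after constraint 2: D(Y)={1,3,5}, size = 3

Answer: 3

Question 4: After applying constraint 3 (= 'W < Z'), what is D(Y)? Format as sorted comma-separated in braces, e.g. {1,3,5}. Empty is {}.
Answer: {1,3,5}

Derivation:
Constraint 1 (Y + Z = W) on D(Y)={1,3,5} D(Z)={1,4,5} D(W)={3,4,6}: Z {1,4,5}->{1,5}; W {3,4,6}->{4,6}
Constraint 2 (V != Z) on D(V)={1,2,3,4,5,6} D(Z)={1,5}: no change
Constraint 3 (W < Z) on D(W)={4,6} D(Z)={1,5}: W {4,6}->{4}; Z {1,5}->{5}
So after constraint 3: D(Y) = {1,3,5}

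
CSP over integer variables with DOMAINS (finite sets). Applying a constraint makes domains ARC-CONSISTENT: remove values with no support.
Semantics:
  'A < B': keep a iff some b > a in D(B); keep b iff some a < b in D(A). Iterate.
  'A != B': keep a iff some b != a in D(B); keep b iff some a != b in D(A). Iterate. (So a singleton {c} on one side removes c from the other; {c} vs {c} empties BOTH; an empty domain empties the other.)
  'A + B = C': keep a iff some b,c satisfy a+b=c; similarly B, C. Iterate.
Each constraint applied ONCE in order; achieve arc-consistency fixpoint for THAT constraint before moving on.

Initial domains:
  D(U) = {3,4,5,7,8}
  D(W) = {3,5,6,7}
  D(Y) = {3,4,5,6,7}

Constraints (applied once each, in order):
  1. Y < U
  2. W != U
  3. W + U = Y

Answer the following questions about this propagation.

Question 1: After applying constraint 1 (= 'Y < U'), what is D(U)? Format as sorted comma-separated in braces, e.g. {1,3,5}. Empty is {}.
Constraint 1 (Y < U) on D(Y)={3,4,5,6,7} D(U)={3,4,5,7,8}: U {3,4,5,7,8}->{4,5,7,8}
So after constraint 1: D(U) = {4,5,7,8}

Answer: {4,5,7,8}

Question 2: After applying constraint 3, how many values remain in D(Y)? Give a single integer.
Constraint 1 (Y < U) on D(Y)={3,4,5,6,7} D(U)={3,4,5,7,8}: U {3,4,5,7,8}->{4,5,7,8}
Constraint 2 (W != U) on D(W)={3,5,6,7} D(U)={4,5,7,8}: no change
Constraint 3 (W + U = Y) on D(W)={3,5,6,7} D(U)={4,5,7,8} D(Y)={3,4,5,6,7}: W {3,5,6,7}->{3}; U {4,5,7,8}->{4}; Y {3,4,5,6,7}->{7}
So after constraint 3: D(Y)={7}, size = 1

Answer: 1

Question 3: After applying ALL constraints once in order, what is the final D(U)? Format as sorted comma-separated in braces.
Answer: {4}

Derivation:
Constraint 1 (Y < U) on D(Y)={3,4,5,6,7} D(U)={3,4,5,7,8}: U {3,4,5,7,8}->{4,5,7,8}
Constraint 2 (W != U) on D(W)={3,5,6,7} D(U)={4,5,7,8}: no change
Constraint 3 (W + U = Y) on D(W)={3,5,6,7} D(U)={4,5,7,8} D(Y)={3,4,5,6,7}: W {3,5,6,7}->{3}; U {4,5,7,8}->{4}; Y {3,4,5,6,7}->{7}
So after all 3 constraints: D(U) = {4}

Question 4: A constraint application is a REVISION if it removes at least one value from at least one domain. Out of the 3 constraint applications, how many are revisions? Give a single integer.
Constraint 1 (Y < U) on D(Y)={3,4,5,6,7} D(U)={3,4,5,7,8}: U {3,4,5,7,8}->{4,5,7,8} => REVISION
Constraint 2 (W != U) on D(W)={3,5,6,7} D(U)={4,5,7,8}: no change => not a revision
Constraint 3 (W + U = Y) on D(W)={3,5,6,7} D(U)={4,5,7,8} D(Y)={3,4,5,6,7}: W {3,5,6,7}->{3}; U {4,5,7,8}->{4}; Y {3,4,5,6,7}->{7} => REVISION
Total revisions = 2

Answer: 2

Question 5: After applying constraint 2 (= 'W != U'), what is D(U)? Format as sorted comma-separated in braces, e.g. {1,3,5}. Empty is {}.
Answer: {4,5,7,8}

Derivation:
Constraint 1 (Y < U) on D(Y)={3,4,5,6,7} D(U)={3,4,5,7,8}: U {3,4,5,7,8}->{4,5,7,8}
Constraint 2 (W != U) on D(W)={3,5,6,7} D(U)={4,5,7,8}: no change
So after constraint 2: D(U) = {4,5,7,8}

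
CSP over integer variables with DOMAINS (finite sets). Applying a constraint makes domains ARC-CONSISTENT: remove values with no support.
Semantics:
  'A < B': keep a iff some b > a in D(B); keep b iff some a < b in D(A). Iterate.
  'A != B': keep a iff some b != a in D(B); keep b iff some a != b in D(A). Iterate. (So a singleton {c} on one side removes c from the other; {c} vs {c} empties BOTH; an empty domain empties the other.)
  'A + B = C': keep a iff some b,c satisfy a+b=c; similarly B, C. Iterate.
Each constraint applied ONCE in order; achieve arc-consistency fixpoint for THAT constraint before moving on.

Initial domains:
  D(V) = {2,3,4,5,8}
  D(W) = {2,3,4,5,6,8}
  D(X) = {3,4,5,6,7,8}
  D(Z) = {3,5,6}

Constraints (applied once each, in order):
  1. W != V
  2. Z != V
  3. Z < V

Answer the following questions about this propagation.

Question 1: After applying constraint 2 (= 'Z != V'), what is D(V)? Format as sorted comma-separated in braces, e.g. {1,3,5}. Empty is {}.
Answer: {2,3,4,5,8}

Derivation:
Constraint 1 (W != V) on D(W)={2,3,4,5,6,8} D(V)={2,3,4,5,8}: no change
Constraint 2 (Z != V) on D(Z)={3,5,6} D(V)={2,3,4,5,8}: no change
So after constraint 2: D(V) = {2,3,4,5,8}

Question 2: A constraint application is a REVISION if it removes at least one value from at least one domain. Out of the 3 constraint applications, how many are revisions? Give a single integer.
Answer: 1

Derivation:
Constraint 1 (W != V) on D(W)={2,3,4,5,6,8} D(V)={2,3,4,5,8}: no change => not a revision
Constraint 2 (Z != V) on D(Z)={3,5,6} D(V)={2,3,4,5,8}: no change => not a revision
Constraint 3 (Z < V) on D(Z)={3,5,6} D(V)={2,3,4,5,8}: V {2,3,4,5,8}->{4,5,8} => REVISION
Total revisions = 1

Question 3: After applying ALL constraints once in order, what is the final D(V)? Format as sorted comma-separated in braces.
Answer: {4,5,8}

Derivation:
Constraint 1 (W != V) on D(W)={2,3,4,5,6,8} D(V)={2,3,4,5,8}: no change
Constraint 2 (Z != V) on D(Z)={3,5,6} D(V)={2,3,4,5,8}: no change
Constraint 3 (Z < V) on D(Z)={3,5,6} D(V)={2,3,4,5,8}: V {2,3,4,5,8}->{4,5,8}
So after all 3 constraints: D(V) = {4,5,8}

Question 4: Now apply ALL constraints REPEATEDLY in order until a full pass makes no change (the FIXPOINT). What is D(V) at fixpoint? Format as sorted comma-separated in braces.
pass 0 (initial): D(V)={2,3,4,5,8}
pass 1: V {2,3,4,5,8}->{4,5,8}
pass 2: no change
Fixpoint after 2 passes: D(V) = {4,5,8}

Answer: {4,5,8}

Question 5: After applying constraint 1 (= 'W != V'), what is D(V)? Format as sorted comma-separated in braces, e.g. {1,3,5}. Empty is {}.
Answer: {2,3,4,5,8}

Derivation:
Constraint 1 (W != V) on D(W)={2,3,4,5,6,8} D(V)={2,3,4,5,8}: no change
So after constraint 1: D(V) = {2,3,4,5,8}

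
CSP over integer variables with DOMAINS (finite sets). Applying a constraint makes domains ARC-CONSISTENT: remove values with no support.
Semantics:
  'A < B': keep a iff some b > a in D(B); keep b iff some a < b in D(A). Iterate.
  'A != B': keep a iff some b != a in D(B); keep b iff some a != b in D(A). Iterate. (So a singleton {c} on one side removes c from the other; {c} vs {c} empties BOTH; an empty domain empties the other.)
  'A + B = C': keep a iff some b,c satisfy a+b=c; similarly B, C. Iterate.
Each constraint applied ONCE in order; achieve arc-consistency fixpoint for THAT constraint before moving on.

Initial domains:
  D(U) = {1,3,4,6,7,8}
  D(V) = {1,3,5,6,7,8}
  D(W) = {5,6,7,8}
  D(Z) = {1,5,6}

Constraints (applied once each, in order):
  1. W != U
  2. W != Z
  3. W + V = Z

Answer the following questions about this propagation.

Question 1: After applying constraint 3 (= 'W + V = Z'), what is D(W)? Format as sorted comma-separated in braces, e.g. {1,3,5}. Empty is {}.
Constraint 1 (W != U) on D(W)={5,6,7,8} D(U)={1,3,4,6,7,8}: no change
Constraint 2 (W != Z) on D(W)={5,6,7,8} D(Z)={1,5,6}: no change
Constraint 3 (W + V = Z) on D(W)={5,6,7,8} D(V)={1,3,5,6,7,8} D(Z)={1,5,6}: W {5,6,7,8}->{5}; V {1,3,5,6,7,8}->{1}; Z {1,5,6}->{6}
So after constraint 3: D(W) = {5}

Answer: {5}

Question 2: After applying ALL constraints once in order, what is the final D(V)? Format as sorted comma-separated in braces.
Answer: {1}

Derivation:
Constraint 1 (W != U) on D(W)={5,6,7,8} D(U)={1,3,4,6,7,8}: no change
Constraint 2 (W != Z) on D(W)={5,6,7,8} D(Z)={1,5,6}: no change
Constraint 3 (W + V = Z) on D(W)={5,6,7,8} D(V)={1,3,5,6,7,8} D(Z)={1,5,6}: W {5,6,7,8}->{5}; V {1,3,5,6,7,8}->{1}; Z {1,5,6}->{6}
So after all 3 constraints: D(V) = {1}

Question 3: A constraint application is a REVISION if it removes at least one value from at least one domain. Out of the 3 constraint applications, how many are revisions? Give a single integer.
Constraint 1 (W != U) on D(W)={5,6,7,8} D(U)={1,3,4,6,7,8}: no change => not a revision
Constraint 2 (W != Z) on D(W)={5,6,7,8} D(Z)={1,5,6}: no change => not a revision
Constraint 3 (W + V = Z) on D(W)={5,6,7,8} D(V)={1,3,5,6,7,8} D(Z)={1,5,6}: W {5,6,7,8}->{5}; V {1,3,5,6,7,8}->{1}; Z {1,5,6}->{6} => REVISION
Total revisions = 1

Answer: 1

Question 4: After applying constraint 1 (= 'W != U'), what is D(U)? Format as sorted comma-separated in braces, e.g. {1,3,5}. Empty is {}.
Constraint 1 (W != U) on D(W)={5,6,7,8} D(U)={1,3,4,6,7,8}: no change
So after constraint 1: D(U) = {1,3,4,6,7,8}

Answer: {1,3,4,6,7,8}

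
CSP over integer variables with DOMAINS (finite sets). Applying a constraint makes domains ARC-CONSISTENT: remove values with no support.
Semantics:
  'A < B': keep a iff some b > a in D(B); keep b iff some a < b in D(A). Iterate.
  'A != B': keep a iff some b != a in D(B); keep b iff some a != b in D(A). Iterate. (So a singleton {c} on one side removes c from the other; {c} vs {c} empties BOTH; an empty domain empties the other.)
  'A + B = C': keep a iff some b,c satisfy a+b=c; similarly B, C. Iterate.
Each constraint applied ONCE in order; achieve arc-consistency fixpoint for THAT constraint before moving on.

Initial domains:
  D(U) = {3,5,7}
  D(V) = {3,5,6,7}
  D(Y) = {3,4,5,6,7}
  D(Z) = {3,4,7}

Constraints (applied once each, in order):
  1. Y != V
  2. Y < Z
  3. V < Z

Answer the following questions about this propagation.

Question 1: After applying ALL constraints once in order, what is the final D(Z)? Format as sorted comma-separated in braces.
Constraint 1 (Y != V) on D(Y)={3,4,5,6,7} D(V)={3,5,6,7}: no change
Constraint 2 (Y < Z) on D(Y)={3,4,5,6,7} D(Z)={3,4,7}: Y {3,4,5,6,7}->{3,4,5,6}; Z {3,4,7}->{4,7}
Constraint 3 (V < Z) on D(V)={3,5,6,7} D(Z)={4,7}: V {3,5,6,7}->{3,5,6}
So after all 3 constraints: D(Z) = {4,7}

Answer: {4,7}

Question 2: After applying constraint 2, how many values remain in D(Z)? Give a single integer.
Answer: 2

Derivation:
Constraint 1 (Y != V) on D(Y)={3,4,5,6,7} D(V)={3,5,6,7}: no change
Constraint 2 (Y < Z) on D(Y)={3,4,5,6,7} D(Z)={3,4,7}: Y {3,4,5,6,7}->{3,4,5,6}; Z {3,4,7}->{4,7}
So after constraint 2: D(Z)={4,7}, size = 2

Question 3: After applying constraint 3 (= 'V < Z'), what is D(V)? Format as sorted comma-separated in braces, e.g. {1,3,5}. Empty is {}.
Answer: {3,5,6}

Derivation:
Constraint 1 (Y != V) on D(Y)={3,4,5,6,7} D(V)={3,5,6,7}: no change
Constraint 2 (Y < Z) on D(Y)={3,4,5,6,7} D(Z)={3,4,7}: Y {3,4,5,6,7}->{3,4,5,6}; Z {3,4,7}->{4,7}
Constraint 3 (V < Z) on D(V)={3,5,6,7} D(Z)={4,7}: V {3,5,6,7}->{3,5,6}
So after constraint 3: D(V) = {3,5,6}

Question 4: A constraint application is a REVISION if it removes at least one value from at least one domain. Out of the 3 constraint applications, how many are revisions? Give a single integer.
Answer: 2

Derivation:
Constraint 1 (Y != V) on D(Y)={3,4,5,6,7} D(V)={3,5,6,7}: no change => not a revision
Constraint 2 (Y < Z) on D(Y)={3,4,5,6,7} D(Z)={3,4,7}: Y {3,4,5,6,7}->{3,4,5,6}; Z {3,4,7}->{4,7} => REVISION
Constraint 3 (V < Z) on D(V)={3,5,6,7} D(Z)={4,7}: V {3,5,6,7}->{3,5,6} => REVISION
Total revisions = 2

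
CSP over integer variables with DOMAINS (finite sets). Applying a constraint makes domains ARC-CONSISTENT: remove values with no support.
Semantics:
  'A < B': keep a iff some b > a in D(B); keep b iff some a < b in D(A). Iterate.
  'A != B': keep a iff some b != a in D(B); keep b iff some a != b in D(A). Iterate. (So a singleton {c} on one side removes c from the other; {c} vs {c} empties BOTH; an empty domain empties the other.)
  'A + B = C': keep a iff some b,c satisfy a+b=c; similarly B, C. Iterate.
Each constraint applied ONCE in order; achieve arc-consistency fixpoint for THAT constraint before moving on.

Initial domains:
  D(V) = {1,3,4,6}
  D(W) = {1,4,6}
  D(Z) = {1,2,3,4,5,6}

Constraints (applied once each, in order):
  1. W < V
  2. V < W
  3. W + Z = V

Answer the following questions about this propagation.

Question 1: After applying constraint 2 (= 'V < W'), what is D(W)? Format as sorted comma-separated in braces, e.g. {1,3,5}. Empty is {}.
Answer: {4}

Derivation:
Constraint 1 (W < V) on D(W)={1,4,6} D(V)={1,3,4,6}: W {1,4,6}->{1,4}; V {1,3,4,6}->{3,4,6}
Constraint 2 (V < W) on D(V)={3,4,6} D(W)={1,4}: V {3,4,6}->{3}; W {1,4}->{4}
So after constraint 2: D(W) = {4}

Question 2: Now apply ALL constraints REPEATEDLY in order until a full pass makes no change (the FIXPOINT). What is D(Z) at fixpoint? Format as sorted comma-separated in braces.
pass 0 (initial): D(Z)={1,2,3,4,5,6}
pass 1: V {1,3,4,6}->{}; W {1,4,6}->{}; Z {1,2,3,4,5,6}->{}
pass 2: no change
Fixpoint after 2 passes: D(Z) = {}

Answer: {}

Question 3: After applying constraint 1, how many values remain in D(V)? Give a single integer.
Answer: 3

Derivation:
Constraint 1 (W < V) on D(W)={1,4,6} D(V)={1,3,4,6}: W {1,4,6}->{1,4}; V {1,3,4,6}->{3,4,6}
So after constraint 1: D(V)={3,4,6}, size = 3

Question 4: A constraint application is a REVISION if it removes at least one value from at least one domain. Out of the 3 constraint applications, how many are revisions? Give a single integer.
Constraint 1 (W < V) on D(W)={1,4,6} D(V)={1,3,4,6}: W {1,4,6}->{1,4}; V {1,3,4,6}->{3,4,6} => REVISION
Constraint 2 (V < W) on D(V)={3,4,6} D(W)={1,4}: V {3,4,6}->{3}; W {1,4}->{4} => REVISION
Constraint 3 (W + Z = V) on D(W)={4} D(Z)={1,2,3,4,5,6} D(V)={3}: W {4}->{}; Z {1,2,3,4,5,6}->{}; V {3}->{} => REVISION
Total revisions = 3

Answer: 3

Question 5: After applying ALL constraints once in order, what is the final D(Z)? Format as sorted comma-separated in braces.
Answer: {}

Derivation:
Constraint 1 (W < V) on D(W)={1,4,6} D(V)={1,3,4,6}: W {1,4,6}->{1,4}; V {1,3,4,6}->{3,4,6}
Constraint 2 (V < W) on D(V)={3,4,6} D(W)={1,4}: V {3,4,6}->{3}; W {1,4}->{4}
Constraint 3 (W + Z = V) on D(W)={4} D(Z)={1,2,3,4,5,6} D(V)={3}: W {4}->{}; Z {1,2,3,4,5,6}->{}; V {3}->{}
So after all 3 constraints: D(Z) = {}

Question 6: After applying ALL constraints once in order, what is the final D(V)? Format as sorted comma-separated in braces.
Constraint 1 (W < V) on D(W)={1,4,6} D(V)={1,3,4,6}: W {1,4,6}->{1,4}; V {1,3,4,6}->{3,4,6}
Constraint 2 (V < W) on D(V)={3,4,6} D(W)={1,4}: V {3,4,6}->{3}; W {1,4}->{4}
Constraint 3 (W + Z = V) on D(W)={4} D(Z)={1,2,3,4,5,6} D(V)={3}: W {4}->{}; Z {1,2,3,4,5,6}->{}; V {3}->{}
So after all 3 constraints: D(V) = {}

Answer: {}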